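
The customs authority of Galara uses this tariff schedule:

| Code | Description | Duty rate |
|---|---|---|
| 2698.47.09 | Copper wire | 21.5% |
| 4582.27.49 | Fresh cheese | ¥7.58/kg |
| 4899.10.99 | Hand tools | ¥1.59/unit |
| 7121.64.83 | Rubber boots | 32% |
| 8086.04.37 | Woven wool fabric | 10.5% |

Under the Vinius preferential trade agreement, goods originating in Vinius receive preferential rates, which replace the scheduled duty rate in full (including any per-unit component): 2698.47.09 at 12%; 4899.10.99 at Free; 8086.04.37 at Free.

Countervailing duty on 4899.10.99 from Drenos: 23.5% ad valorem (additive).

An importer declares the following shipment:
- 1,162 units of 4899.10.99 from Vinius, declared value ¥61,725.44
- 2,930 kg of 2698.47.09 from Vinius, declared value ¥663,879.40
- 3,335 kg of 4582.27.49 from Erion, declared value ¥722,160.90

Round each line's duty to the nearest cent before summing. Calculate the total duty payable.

¥104,944.83

Line 1 (4899.10.99, Vinius, 1,162 units, ¥61,725.44):
Base rate for 4899.10.99 is ¥1.59/unit.
Origin Vinius qualifies under the Galara–Vinius agreement and 4899.10.99 is covered: preferential rate Free applies instead.
The additional-duty order on 4899.10.99 targets Drenos, not Vinius; it does not apply.
Duty = ¥61,725.44 × 0% = ¥0.00.
Line 2 (2698.47.09, Vinius, 2,930 kg, ¥663,879.40):
Base rate for 2698.47.09 is 21.5%.
Origin Vinius qualifies under the Galara–Vinius agreement and 2698.47.09 is covered: preferential rate 12% applies instead.
Duty = ¥663,879.40 × 12% = ¥79,665.53.
Line 3 (4582.27.49, Erion, 3,335 kg, ¥722,160.90):
Base rate for 4582.27.49 is ¥7.58/kg.
Duty = 3,335 × ¥7.58 = ¥25,279.30.
Total = ¥0.00 + ¥79,665.53 + ¥25,279.30 = ¥104,944.83.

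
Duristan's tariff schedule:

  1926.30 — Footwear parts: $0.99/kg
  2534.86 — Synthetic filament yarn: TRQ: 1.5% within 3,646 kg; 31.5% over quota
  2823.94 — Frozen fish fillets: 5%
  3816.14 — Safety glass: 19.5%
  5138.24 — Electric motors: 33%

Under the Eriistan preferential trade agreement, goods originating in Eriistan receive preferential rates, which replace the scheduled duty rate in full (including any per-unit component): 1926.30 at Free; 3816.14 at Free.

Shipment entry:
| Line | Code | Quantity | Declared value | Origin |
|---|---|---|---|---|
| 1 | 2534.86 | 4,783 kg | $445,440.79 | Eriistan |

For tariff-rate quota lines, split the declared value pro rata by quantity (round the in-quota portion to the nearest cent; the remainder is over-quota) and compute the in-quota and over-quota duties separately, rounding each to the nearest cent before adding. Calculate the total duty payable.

Line 1 (2534.86, Eriistan, 4,783 kg, $445,440.79):
Code 2534.86 is under a tariff-rate quota (threshold 3,646 kg). In-quota: 3,646 kg at 1.5%; over-quota: 1,137 kg at 31.5%.
Pro-rata value split: in-quota = $445,440.79 × 3,646/4,783 = $339,551.98; over-quota = $445,440.79 − $339,551.98 = $105,888.81.
In-quota duty = $339,551.98 × 1.5% = $5,093.28. Over-quota duty = $105,888.81 × 31.5% = $33,354.98.
Line duty = $5,093.28 + $33,354.98 = $38,448.26.

$38,448.26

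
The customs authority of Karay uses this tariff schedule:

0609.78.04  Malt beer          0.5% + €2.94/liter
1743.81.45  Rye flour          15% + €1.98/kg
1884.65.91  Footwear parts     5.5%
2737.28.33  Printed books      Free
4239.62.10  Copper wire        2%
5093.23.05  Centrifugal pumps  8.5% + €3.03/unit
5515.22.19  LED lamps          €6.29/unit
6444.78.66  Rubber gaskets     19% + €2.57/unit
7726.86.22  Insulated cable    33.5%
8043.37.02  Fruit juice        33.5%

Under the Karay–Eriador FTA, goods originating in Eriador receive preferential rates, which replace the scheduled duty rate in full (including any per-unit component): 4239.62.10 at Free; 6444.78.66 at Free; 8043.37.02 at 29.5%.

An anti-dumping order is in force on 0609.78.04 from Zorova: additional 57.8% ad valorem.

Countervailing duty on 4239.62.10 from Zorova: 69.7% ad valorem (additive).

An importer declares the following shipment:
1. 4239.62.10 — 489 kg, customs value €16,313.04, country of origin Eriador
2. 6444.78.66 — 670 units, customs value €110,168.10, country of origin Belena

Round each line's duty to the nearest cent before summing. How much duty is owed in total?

€22,653.84

Line 1 (4239.62.10, Eriador, 489 kg, €16,313.04):
Base rate for 4239.62.10 is 2%.
Origin Eriador qualifies under the Karay–Eriador agreement and 4239.62.10 is covered: preferential rate Free applies instead.
The additional-duty order on 4239.62.10 targets Zorova, not Eriador; it does not apply.
Duty = €16,313.04 × 0% = €0.00.
Line 2 (6444.78.66, Belena, 670 units, €110,168.10):
Base rate for 6444.78.66 is 19% + €2.57/unit.
6444.78.66 has an FTA preferential rate, but origin Belena is not Eriador; base rate stands.
Duty = €110,168.10 × 19% + 670 × €2.57 = €22,653.84.
Total = €0.00 + €22,653.84 = €22,653.84.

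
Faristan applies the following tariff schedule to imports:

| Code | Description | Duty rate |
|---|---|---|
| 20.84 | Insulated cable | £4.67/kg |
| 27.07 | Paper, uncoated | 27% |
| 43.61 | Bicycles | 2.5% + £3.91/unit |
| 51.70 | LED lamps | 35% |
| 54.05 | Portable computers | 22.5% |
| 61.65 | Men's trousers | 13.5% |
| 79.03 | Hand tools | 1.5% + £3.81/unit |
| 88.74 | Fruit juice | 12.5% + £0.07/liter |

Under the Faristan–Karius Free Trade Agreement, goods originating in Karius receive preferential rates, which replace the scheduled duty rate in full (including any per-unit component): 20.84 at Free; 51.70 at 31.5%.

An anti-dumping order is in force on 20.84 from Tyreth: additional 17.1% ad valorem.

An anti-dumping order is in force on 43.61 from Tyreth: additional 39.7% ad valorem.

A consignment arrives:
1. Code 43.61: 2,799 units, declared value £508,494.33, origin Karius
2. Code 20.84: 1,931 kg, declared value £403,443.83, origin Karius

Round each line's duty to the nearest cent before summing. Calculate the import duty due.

Line 1 (43.61, Karius, 2,799 units, £508,494.33):
Base rate for 43.61 is 2.5% + £3.91/unit.
Origin Karius is the FTA partner but 43.61 is not on the preference list; base rate stands.
The additional-duty order on 43.61 targets Tyreth, not Karius; it does not apply.
Duty = £508,494.33 × 2.5% + 2,799 × £3.91 = £23,656.45.
Line 2 (20.84, Karius, 1,931 kg, £403,443.83):
Base rate for 20.84 is £4.67/kg.
Origin Karius qualifies under the Faristan–Karius agreement and 20.84 is covered: preferential rate Free applies instead.
The additional-duty order on 20.84 targets Tyreth, not Karius; it does not apply.
Duty = £403,443.83 × 0% = £0.00.
Total = £23,656.45 + £0.00 = £23,656.45.

£23,656.45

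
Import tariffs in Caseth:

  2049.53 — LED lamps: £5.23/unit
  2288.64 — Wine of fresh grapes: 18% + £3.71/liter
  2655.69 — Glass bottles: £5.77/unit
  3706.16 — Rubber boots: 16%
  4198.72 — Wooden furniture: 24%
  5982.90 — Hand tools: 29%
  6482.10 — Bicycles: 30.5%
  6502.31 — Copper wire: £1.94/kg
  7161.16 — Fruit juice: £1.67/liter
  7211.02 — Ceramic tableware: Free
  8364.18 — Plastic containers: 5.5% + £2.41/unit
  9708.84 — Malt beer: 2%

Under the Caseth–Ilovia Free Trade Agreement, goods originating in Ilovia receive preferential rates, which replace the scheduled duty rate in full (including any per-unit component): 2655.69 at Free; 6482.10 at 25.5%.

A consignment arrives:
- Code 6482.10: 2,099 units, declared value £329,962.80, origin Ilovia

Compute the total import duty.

£84,140.51

Line 1 (6482.10, Ilovia, 2,099 units, £329,962.80):
Base rate for 6482.10 is 30.5%.
Origin Ilovia qualifies under the Caseth–Ilovia agreement and 6482.10 is covered: preferential rate 25.5% applies instead.
Duty = £329,962.80 × 25.5% = £84,140.51.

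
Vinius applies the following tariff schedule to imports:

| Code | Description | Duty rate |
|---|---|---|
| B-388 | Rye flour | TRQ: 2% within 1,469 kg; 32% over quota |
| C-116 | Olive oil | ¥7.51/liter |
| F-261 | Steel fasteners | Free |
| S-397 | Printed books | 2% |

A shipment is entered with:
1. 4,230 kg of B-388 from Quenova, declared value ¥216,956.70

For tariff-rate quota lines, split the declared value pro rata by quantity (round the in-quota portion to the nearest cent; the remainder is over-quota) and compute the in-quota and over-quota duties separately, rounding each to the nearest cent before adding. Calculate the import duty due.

¥46,822.64

Line 1 (B-388, Quenova, 4,230 kg, ¥216,956.70):
Code B-388 is under a tariff-rate quota (threshold 1,469 kg). In-quota: 1,469 kg at 2%; over-quota: 2,761 kg at 32%.
Pro-rata value split: in-quota = ¥216,956.70 × 1,469/4,230 = ¥75,345.01; over-quota = ¥216,956.70 − ¥75,345.01 = ¥141,611.69.
In-quota duty = ¥75,345.01 × 2% = ¥1,506.90. Over-quota duty = ¥141,611.69 × 32% = ¥45,315.74.
Line duty = ¥1,506.90 + ¥45,315.74 = ¥46,822.64.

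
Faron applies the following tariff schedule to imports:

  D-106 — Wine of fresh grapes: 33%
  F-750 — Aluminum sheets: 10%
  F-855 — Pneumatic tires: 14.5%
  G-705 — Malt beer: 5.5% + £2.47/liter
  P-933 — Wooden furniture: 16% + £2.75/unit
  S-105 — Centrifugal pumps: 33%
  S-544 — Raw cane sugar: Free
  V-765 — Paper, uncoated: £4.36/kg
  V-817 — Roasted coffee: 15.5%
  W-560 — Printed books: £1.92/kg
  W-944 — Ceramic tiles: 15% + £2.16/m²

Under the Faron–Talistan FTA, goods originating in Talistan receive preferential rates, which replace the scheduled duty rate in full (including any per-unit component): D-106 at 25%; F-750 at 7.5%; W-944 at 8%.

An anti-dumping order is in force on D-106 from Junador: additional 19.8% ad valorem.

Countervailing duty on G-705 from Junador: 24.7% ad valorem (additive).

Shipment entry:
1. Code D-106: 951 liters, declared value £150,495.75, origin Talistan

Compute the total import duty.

Line 1 (D-106, Talistan, 951 liters, £150,495.75):
Base rate for D-106 is 33%.
Origin Talistan qualifies under the Faron–Talistan agreement and D-106 is covered: preferential rate 25% applies instead.
The additional-duty order on D-106 targets Junador, not Talistan; it does not apply.
Duty = £150,495.75 × 25% = £37,623.94.

£37,623.94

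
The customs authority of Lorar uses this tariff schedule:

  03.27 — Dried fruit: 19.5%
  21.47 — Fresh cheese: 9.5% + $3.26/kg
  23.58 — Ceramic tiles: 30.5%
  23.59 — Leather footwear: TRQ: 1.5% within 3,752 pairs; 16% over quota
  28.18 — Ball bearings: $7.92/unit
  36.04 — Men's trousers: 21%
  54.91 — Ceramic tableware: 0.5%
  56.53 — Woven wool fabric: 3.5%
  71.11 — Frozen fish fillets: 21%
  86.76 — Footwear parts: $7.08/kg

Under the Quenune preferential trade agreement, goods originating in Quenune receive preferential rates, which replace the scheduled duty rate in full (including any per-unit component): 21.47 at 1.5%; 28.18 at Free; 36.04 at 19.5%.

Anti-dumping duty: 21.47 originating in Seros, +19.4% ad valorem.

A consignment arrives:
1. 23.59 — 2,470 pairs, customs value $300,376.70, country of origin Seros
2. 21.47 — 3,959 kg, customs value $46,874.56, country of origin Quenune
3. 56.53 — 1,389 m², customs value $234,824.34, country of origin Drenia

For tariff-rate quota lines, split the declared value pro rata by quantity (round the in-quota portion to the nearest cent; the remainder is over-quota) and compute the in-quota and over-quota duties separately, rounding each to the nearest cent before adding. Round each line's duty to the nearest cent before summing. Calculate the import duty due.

$13,427.62

Line 1 (23.59, Seros, 2,470 pairs, $300,376.70):
Code 23.59 is under a tariff-rate quota (threshold 3,752 pairs). Quantity 2,470 pairs is within the quota, so the in-quota rate 1.5% applies to the full value.
Duty = $300,376.70 × 1.5% = $4,505.65.
Line 2 (21.47, Quenune, 3,959 kg, $46,874.56):
Base rate for 21.47 is 9.5% + $3.26/kg.
Origin Quenune qualifies under the Lorar–Quenune agreement and 21.47 is covered: preferential rate 1.5% applies instead.
The additional-duty order on 21.47 targets Seros, not Quenune; it does not apply.
Duty = $46,874.56 × 1.5% = $703.12.
Line 3 (56.53, Drenia, 1,389 m², $234,824.34):
Base rate for 56.53 is 3.5%.
Duty = $234,824.34 × 3.5% = $8,218.85.
Total = $4,505.65 + $703.12 + $8,218.85 = $13,427.62.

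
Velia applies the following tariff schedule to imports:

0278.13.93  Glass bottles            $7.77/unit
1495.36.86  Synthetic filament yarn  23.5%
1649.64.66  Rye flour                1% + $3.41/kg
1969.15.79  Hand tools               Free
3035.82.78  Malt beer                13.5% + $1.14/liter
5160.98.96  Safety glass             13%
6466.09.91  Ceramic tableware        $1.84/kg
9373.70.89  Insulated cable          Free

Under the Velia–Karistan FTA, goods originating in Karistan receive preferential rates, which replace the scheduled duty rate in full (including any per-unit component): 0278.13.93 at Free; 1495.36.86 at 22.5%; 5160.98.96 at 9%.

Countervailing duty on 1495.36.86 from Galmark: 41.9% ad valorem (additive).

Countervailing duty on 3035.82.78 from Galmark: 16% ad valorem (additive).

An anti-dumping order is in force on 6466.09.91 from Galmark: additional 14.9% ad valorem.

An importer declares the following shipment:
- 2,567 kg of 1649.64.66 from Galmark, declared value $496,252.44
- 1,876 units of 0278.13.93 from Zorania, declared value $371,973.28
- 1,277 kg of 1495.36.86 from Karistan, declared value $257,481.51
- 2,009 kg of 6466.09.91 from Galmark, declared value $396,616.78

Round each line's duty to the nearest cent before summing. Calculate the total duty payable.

Line 1 (1649.64.66, Galmark, 2,567 kg, $496,252.44):
Base rate for 1649.64.66 is 1% + $3.41/kg.
Duty = $496,252.44 × 1% + 2,567 × $3.41 = $13,715.99.
Line 2 (0278.13.93, Zorania, 1,876 units, $371,973.28):
Base rate for 0278.13.93 is $7.77/unit.
0278.13.93 has an FTA preferential rate, but origin Zorania is not Karistan; base rate stands.
Duty = 1,876 × $7.77 = $14,576.52.
Line 3 (1495.36.86, Karistan, 1,277 kg, $257,481.51):
Base rate for 1495.36.86 is 23.5%.
Origin Karistan qualifies under the Velia–Karistan agreement and 1495.36.86 is covered: preferential rate 22.5% applies instead.
The additional-duty order on 1495.36.86 targets Galmark, not Karistan; it does not apply.
Duty = $257,481.51 × 22.5% = $57,933.34.
Line 4 (6466.09.91, Galmark, 2,009 kg, $396,616.78):
Base rate for 6466.09.91 is $1.84/kg.
Additional duty on 6466.09.91 from Galmark: +14.9% ad valorem. Applied ad valorem rate = 14.9%.
Duty = $396,616.78 × 14.9% + 2,009 × $1.84 = $62,792.46.
Total = $13,715.99 + $14,576.52 + $57,933.34 + $62,792.46 = $149,018.31.

$149,018.31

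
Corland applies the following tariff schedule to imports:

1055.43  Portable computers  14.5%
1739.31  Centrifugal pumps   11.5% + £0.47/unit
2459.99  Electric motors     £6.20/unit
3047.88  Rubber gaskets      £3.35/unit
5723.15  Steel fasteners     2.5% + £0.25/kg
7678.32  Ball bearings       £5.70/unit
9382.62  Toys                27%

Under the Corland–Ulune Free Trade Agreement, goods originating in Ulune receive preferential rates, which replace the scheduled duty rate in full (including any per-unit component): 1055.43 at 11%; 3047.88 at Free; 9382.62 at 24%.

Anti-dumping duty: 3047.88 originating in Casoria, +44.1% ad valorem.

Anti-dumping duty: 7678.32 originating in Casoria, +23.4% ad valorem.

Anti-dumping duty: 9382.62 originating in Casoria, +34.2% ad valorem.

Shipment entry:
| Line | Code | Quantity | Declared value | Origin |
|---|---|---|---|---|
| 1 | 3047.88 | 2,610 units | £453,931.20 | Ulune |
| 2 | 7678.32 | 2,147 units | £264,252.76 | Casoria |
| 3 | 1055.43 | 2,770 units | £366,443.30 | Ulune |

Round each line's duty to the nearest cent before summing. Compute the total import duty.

Line 1 (3047.88, Ulune, 2,610 units, £453,931.20):
Base rate for 3047.88 is £3.35/unit.
Origin Ulune qualifies under the Corland–Ulune agreement and 3047.88 is covered: preferential rate Free applies instead.
The additional-duty order on 3047.88 targets Casoria, not Ulune; it does not apply.
Duty = £453,931.20 × 0% = £0.00.
Line 2 (7678.32, Casoria, 2,147 units, £264,252.76):
Base rate for 7678.32 is £5.70/unit.
Additional duty on 7678.32 from Casoria: +23.4% ad valorem. Applied ad valorem rate = 23.4%.
Duty = £264,252.76 × 23.4% + 2,147 × £5.70 = £74,073.05.
Line 3 (1055.43, Ulune, 2,770 units, £366,443.30):
Base rate for 1055.43 is 14.5%.
Origin Ulune qualifies under the Corland–Ulune agreement and 1055.43 is covered: preferential rate 11% applies instead.
Duty = £366,443.30 × 11% = £40,308.76.
Total = £0.00 + £74,073.05 + £40,308.76 = £114,381.81.

£114,381.81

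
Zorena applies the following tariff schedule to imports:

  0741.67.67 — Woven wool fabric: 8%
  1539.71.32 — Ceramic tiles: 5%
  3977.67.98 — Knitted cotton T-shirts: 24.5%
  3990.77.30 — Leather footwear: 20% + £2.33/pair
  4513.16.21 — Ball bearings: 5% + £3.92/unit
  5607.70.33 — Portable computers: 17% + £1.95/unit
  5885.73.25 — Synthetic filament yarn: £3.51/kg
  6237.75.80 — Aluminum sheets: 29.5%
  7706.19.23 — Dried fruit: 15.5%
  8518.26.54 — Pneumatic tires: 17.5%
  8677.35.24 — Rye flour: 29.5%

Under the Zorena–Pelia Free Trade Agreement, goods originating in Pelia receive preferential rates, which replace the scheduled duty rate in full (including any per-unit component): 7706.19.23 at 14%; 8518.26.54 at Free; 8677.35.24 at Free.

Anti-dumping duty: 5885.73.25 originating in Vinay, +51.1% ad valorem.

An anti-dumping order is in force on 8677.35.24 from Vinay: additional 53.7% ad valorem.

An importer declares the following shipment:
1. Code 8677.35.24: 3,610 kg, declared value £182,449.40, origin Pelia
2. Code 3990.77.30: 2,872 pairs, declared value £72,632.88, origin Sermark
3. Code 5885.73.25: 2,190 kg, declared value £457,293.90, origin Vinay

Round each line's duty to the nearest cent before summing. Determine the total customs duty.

Line 1 (8677.35.24, Pelia, 3,610 kg, £182,449.40):
Base rate for 8677.35.24 is 29.5%.
Origin Pelia qualifies under the Zorena–Pelia agreement and 8677.35.24 is covered: preferential rate Free applies instead.
The additional-duty order on 8677.35.24 targets Vinay, not Pelia; it does not apply.
Duty = £182,449.40 × 0% = £0.00.
Line 2 (3990.77.30, Sermark, 2,872 pairs, £72,632.88):
Base rate for 3990.77.30 is 20% + £2.33/pair.
Duty = £72,632.88 × 20% + 2,872 × £2.33 = £21,218.34.
Line 3 (5885.73.25, Vinay, 2,190 kg, £457,293.90):
Base rate for 5885.73.25 is £3.51/kg.
Additional duty on 5885.73.25 from Vinay: +51.1% ad valorem. Applied ad valorem rate = 51.1%.
Duty = £457,293.90 × 51.1% + 2,190 × £3.51 = £241,364.08.
Total = £0.00 + £21,218.34 + £241,364.08 = £262,582.42.

£262,582.42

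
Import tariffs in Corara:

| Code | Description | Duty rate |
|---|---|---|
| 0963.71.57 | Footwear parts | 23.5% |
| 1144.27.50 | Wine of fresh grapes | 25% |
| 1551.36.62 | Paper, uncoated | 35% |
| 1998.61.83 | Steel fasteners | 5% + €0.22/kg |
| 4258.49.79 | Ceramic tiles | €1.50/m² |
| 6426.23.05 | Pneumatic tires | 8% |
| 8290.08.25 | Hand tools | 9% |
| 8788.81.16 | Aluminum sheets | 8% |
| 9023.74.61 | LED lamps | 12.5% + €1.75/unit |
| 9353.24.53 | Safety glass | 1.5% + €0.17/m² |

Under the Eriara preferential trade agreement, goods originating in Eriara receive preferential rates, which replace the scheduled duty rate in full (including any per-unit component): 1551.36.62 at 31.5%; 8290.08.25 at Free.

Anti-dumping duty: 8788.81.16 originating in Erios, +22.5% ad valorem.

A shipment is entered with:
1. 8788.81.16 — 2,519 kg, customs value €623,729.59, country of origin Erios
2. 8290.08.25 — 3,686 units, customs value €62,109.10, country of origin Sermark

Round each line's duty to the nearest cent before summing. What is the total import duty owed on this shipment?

€195,827.34

Line 1 (8788.81.16, Erios, 2,519 kg, €623,729.59):
Base rate for 8788.81.16 is 8%.
Additional duty on 8788.81.16 from Erios: +22.5%. Applied ad valorem rate: 8% + 22.5% = 30.5%.
Duty = €623,729.59 × 30.5% = €190,237.52.
Line 2 (8290.08.25, Sermark, 3,686 units, €62,109.10):
Base rate for 8290.08.25 is 9%.
8290.08.25 has an FTA preferential rate, but origin Sermark is not Eriara; base rate stands.
Duty = €62,109.10 × 9% = €5,589.82.
Total = €190,237.52 + €5,589.82 = €195,827.34.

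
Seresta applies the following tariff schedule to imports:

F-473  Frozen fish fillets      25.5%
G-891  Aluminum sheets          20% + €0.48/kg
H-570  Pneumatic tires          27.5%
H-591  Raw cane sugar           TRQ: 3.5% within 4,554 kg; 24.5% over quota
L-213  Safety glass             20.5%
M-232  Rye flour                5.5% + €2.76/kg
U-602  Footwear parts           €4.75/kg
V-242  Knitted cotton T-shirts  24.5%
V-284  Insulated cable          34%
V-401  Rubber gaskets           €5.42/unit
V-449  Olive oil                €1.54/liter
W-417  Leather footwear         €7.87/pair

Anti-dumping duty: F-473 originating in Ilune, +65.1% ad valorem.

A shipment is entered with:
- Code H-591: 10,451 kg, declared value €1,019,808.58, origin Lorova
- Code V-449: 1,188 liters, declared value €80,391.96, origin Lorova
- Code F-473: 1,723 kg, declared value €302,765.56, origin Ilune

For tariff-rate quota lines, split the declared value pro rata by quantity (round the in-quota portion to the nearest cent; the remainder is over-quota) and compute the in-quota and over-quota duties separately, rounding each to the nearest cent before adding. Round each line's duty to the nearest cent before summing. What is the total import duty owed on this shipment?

Line 1 (H-591, Lorova, 10,451 kg, €1,019,808.58):
Code H-591 is under a tariff-rate quota (threshold 4,554 kg). In-quota: 4,554 kg at 3.5%; over-quota: 5,897 kg at 24.5%.
Pro-rata value split: in-quota = €1,019,808.58 × 4,554/10,451 = €444,379.32; over-quota = €1,019,808.58 − €444,379.32 = €575,429.26.
In-quota duty = €444,379.32 × 3.5% = €15,553.28. Over-quota duty = €575,429.26 × 24.5% = €140,980.17.
Line duty = €15,553.28 + €140,980.17 = €156,533.45.
Line 2 (V-449, Lorova, 1,188 liters, €80,391.96):
Base rate for V-449 is €1.54/liter.
Duty = 1,188 × €1.54 = €1,829.52.
Line 3 (F-473, Ilune, 1,723 kg, €302,765.56):
Base rate for F-473 is 25.5%.
Additional duty on F-473 from Ilune: +65.1%. Applied ad valorem rate: 25.5% + 65.1% = 90.6%.
Duty = €302,765.56 × 90.6% = €274,305.60.
Total = €156,533.45 + €1,829.52 + €274,305.60 = €432,668.57.

€432,668.57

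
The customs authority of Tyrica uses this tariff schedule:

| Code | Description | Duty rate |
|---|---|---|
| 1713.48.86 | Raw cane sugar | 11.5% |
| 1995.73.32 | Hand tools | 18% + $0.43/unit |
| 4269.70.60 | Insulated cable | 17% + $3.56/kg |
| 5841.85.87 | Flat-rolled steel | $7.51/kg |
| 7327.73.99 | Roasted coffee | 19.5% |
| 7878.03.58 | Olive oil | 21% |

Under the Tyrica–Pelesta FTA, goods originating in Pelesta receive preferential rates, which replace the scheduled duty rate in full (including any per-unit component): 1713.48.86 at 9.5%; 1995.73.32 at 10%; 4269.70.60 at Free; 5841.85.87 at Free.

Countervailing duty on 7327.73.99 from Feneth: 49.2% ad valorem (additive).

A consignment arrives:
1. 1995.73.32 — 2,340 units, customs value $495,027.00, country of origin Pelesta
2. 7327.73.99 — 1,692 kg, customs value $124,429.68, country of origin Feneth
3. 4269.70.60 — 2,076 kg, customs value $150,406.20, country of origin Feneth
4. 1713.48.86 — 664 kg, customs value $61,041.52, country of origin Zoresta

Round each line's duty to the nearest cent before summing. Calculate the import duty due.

Line 1 (1995.73.32, Pelesta, 2,340 units, $495,027.00):
Base rate for 1995.73.32 is 18% + $0.43/unit.
Origin Pelesta qualifies under the Tyrica–Pelesta agreement and 1995.73.32 is covered: preferential rate 10% applies instead.
Duty = $495,027.00 × 10% = $49,502.70.
Line 2 (7327.73.99, Feneth, 1,692 kg, $124,429.68):
Base rate for 7327.73.99 is 19.5%.
Additional duty on 7327.73.99 from Feneth: +49.2%. Applied ad valorem rate: 19.5% + 49.2% = 68.7%.
Duty = $124,429.68 × 68.7% = $85,483.19.
Line 3 (4269.70.60, Feneth, 2,076 kg, $150,406.20):
Base rate for 4269.70.60 is 17% + $3.56/kg.
4269.70.60 has an FTA preferential rate, but origin Feneth is not Pelesta; base rate stands.
Duty = $150,406.20 × 17% + 2,076 × $3.56 = $32,959.61.
Line 4 (1713.48.86, Zoresta, 664 kg, $61,041.52):
Base rate for 1713.48.86 is 11.5%.
1713.48.86 has an FTA preferential rate, but origin Zoresta is not Pelesta; base rate stands.
Duty = $61,041.52 × 11.5% = $7,019.77.
Total = $49,502.70 + $85,483.19 + $32,959.61 + $7,019.77 = $174,965.27.

$174,965.27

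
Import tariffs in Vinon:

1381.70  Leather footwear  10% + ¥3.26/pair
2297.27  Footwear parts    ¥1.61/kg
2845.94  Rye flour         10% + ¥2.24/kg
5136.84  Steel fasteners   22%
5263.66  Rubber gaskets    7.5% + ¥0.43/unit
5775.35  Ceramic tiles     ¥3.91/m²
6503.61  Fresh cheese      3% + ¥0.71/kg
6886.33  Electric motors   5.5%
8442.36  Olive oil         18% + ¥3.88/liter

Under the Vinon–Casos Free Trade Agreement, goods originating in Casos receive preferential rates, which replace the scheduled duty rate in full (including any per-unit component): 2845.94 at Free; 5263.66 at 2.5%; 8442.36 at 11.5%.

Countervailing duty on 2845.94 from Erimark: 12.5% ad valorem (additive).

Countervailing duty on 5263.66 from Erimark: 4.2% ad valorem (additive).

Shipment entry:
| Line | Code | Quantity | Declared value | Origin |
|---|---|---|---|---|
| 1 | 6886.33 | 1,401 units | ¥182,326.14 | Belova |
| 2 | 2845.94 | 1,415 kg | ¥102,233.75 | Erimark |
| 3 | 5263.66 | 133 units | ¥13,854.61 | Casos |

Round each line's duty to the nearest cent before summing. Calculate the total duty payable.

Line 1 (6886.33, Belova, 1,401 units, ¥182,326.14):
Base rate for 6886.33 is 5.5%.
Duty = ¥182,326.14 × 5.5% = ¥10,027.94.
Line 2 (2845.94, Erimark, 1,415 kg, ¥102,233.75):
Base rate for 2845.94 is 10% + ¥2.24/kg.
2845.94 has an FTA preferential rate, but origin Erimark is not Casos; base rate stands.
Additional duty on 2845.94 from Erimark: +12.5%. Applied ad valorem rate: 10% + 12.5% = 22.5%.
Duty = ¥102,233.75 × 22.5% + 1,415 × ¥2.24 = ¥26,172.19.
Line 3 (5263.66, Casos, 133 units, ¥13,854.61):
Base rate for 5263.66 is 7.5% + ¥0.43/unit.
Origin Casos qualifies under the Vinon–Casos agreement and 5263.66 is covered: preferential rate 2.5% applies instead.
The additional-duty order on 5263.66 targets Erimark, not Casos; it does not apply.
Duty = ¥13,854.61 × 2.5% = ¥346.37.
Total = ¥10,027.94 + ¥26,172.19 + ¥346.37 = ¥36,546.50.

¥36,546.50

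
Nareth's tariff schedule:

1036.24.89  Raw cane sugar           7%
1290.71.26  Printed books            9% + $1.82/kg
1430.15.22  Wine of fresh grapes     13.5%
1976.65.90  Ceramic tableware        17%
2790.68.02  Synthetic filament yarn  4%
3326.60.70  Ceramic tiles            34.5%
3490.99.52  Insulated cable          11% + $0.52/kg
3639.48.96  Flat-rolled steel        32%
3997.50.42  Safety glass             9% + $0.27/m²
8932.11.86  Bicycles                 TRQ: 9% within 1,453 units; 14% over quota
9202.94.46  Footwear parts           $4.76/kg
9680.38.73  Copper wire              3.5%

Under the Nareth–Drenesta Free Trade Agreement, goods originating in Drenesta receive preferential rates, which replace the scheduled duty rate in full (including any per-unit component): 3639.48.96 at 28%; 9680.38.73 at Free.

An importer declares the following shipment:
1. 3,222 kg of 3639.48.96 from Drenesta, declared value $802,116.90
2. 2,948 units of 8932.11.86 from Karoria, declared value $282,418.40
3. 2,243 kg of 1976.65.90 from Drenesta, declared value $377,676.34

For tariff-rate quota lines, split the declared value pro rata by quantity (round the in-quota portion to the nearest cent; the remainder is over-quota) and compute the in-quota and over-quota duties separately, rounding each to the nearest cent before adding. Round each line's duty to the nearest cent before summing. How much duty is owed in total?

Line 1 (3639.48.96, Drenesta, 3,222 kg, $802,116.90):
Base rate for 3639.48.96 is 32%.
Origin Drenesta qualifies under the Nareth–Drenesta agreement and 3639.48.96 is covered: preferential rate 28% applies instead.
Duty = $802,116.90 × 28% = $224,592.73.
Line 2 (8932.11.86, Karoria, 2,948 units, $282,418.40):
Code 8932.11.86 is under a tariff-rate quota (threshold 1,453 units). In-quota: 1,453 units at 9%; over-quota: 1,495 units at 14%.
Pro-rata value split: in-quota = $282,418.40 × 1,453/2,948 = $139,197.40; over-quota = $282,418.40 − $139,197.40 = $143,221.00.
In-quota duty = $139,197.40 × 9% = $12,527.77. Over-quota duty = $143,221.00 × 14% = $20,050.94.
Line duty = $12,527.77 + $20,050.94 = $32,578.71.
Line 3 (1976.65.90, Drenesta, 2,243 kg, $377,676.34):
Base rate for 1976.65.90 is 17%.
Origin Drenesta is the FTA partner but 1976.65.90 is not on the preference list; base rate stands.
Duty = $377,676.34 × 17% = $64,204.98.
Total = $224,592.73 + $32,578.71 + $64,204.98 = $321,376.42.

$321,376.42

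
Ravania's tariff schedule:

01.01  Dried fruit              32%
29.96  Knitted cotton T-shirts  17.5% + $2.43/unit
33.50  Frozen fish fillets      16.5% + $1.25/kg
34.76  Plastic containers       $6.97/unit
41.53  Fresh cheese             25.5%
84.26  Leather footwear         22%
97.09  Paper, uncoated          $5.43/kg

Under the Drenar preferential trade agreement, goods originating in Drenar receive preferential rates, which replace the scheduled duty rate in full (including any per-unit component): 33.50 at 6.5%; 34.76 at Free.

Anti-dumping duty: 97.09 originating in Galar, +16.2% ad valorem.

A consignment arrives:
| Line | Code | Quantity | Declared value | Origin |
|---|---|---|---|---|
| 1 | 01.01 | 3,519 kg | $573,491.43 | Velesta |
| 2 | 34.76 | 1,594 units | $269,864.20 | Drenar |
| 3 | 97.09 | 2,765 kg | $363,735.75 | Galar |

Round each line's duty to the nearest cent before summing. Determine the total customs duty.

Line 1 (01.01, Velesta, 3,519 kg, $573,491.43):
Base rate for 01.01 is 32%.
Duty = $573,491.43 × 32% = $183,517.26.
Line 2 (34.76, Drenar, 1,594 units, $269,864.20):
Base rate for 34.76 is $6.97/unit.
Origin Drenar qualifies under the Ravania–Drenar agreement and 34.76 is covered: preferential rate Free applies instead.
Duty = $269,864.20 × 0% = $0.00.
Line 3 (97.09, Galar, 2,765 kg, $363,735.75):
Base rate for 97.09 is $5.43/kg.
Additional duty on 97.09 from Galar: +16.2% ad valorem. Applied ad valorem rate = 16.2%.
Duty = $363,735.75 × 16.2% + 2,765 × $5.43 = $73,939.14.
Total = $183,517.26 + $0.00 + $73,939.14 = $257,456.40.

$257,456.40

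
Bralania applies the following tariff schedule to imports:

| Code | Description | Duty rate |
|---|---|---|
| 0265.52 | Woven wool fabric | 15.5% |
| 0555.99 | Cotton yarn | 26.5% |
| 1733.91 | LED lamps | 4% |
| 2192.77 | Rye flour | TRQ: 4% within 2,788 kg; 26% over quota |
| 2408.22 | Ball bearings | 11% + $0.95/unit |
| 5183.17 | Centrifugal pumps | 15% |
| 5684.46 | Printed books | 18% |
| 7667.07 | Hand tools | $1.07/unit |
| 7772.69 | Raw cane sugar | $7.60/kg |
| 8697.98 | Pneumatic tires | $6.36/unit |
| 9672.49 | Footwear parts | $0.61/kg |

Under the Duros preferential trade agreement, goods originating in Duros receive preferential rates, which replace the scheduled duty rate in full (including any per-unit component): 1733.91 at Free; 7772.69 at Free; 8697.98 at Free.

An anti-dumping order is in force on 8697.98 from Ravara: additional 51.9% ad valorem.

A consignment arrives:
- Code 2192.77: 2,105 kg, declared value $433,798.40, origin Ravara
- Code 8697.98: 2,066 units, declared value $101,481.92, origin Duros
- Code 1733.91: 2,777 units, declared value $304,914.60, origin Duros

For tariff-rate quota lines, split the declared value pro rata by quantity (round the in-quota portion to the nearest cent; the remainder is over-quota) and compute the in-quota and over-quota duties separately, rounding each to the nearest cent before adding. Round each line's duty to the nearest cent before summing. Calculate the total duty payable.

Line 1 (2192.77, Ravara, 2,105 kg, $433,798.40):
Code 2192.77 is under a tariff-rate quota (threshold 2,788 kg). Quantity 2,105 kg is within the quota, so the in-quota rate 4% applies to the full value.
Duty = $433,798.40 × 4% = $17,351.94.
Line 2 (8697.98, Duros, 2,066 units, $101,481.92):
Base rate for 8697.98 is $6.36/unit.
Origin Duros qualifies under the Bralania–Duros agreement and 8697.98 is covered: preferential rate Free applies instead.
The additional-duty order on 8697.98 targets Ravara, not Duros; it does not apply.
Duty = $101,481.92 × 0% = $0.00.
Line 3 (1733.91, Duros, 2,777 units, $304,914.60):
Base rate for 1733.91 is 4%.
Origin Duros qualifies under the Bralania–Duros agreement and 1733.91 is covered: preferential rate Free applies instead.
Duty = $304,914.60 × 0% = $0.00.
Total = $17,351.94 + $0.00 + $0.00 = $17,351.94.

$17,351.94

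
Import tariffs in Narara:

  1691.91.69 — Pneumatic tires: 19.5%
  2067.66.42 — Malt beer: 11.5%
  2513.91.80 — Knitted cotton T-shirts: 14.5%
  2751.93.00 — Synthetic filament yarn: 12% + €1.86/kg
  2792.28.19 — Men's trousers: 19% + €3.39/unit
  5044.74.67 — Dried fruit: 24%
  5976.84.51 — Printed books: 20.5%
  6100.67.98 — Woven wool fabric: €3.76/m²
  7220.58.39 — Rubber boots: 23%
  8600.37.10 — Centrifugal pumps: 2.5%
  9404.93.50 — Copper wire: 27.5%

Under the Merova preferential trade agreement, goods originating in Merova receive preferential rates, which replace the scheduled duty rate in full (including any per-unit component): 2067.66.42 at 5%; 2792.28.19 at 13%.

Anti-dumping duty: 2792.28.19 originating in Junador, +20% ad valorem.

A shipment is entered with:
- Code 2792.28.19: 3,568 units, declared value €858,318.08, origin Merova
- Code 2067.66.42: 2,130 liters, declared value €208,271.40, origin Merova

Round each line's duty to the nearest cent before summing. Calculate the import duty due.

Line 1 (2792.28.19, Merova, 3,568 units, €858,318.08):
Base rate for 2792.28.19 is 19% + €3.39/unit.
Origin Merova qualifies under the Narara–Merova agreement and 2792.28.19 is covered: preferential rate 13% applies instead.
The additional-duty order on 2792.28.19 targets Junador, not Merova; it does not apply.
Duty = €858,318.08 × 13% = €111,581.35.
Line 2 (2067.66.42, Merova, 2,130 liters, €208,271.40):
Base rate for 2067.66.42 is 11.5%.
Origin Merova qualifies under the Narara–Merova agreement and 2067.66.42 is covered: preferential rate 5% applies instead.
Duty = €208,271.40 × 5% = €10,413.57.
Total = €111,581.35 + €10,413.57 = €121,994.92.

€121,994.92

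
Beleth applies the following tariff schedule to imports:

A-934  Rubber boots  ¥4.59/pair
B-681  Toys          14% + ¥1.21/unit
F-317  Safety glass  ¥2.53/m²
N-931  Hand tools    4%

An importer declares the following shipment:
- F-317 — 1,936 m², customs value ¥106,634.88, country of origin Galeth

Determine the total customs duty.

¥4,898.08

Line 1 (F-317, Galeth, 1,936 m², ¥106,634.88):
Base rate for F-317 is ¥2.53/m².
Duty = 1,936 × ¥2.53 = ¥4,898.08.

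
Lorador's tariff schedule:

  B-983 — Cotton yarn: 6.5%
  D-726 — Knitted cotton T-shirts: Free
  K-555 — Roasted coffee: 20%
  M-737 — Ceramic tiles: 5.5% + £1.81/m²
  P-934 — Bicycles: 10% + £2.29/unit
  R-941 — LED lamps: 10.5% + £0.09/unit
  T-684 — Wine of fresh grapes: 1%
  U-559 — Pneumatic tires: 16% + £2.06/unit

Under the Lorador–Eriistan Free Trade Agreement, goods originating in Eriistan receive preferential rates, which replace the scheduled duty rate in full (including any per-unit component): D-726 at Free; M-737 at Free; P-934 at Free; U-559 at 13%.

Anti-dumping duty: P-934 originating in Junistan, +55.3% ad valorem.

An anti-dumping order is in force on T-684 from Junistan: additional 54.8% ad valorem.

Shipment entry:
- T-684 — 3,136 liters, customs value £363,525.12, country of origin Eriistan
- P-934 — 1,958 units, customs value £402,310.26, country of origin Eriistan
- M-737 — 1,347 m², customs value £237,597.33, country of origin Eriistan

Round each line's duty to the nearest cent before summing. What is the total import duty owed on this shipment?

£3,635.25

Line 1 (T-684, Eriistan, 3,136 liters, £363,525.12):
Base rate for T-684 is 1%.
Origin Eriistan is the FTA partner but T-684 is not on the preference list; base rate stands.
The additional-duty order on T-684 targets Junistan, not Eriistan; it does not apply.
Duty = £363,525.12 × 1% = £3,635.25.
Line 2 (P-934, Eriistan, 1,958 units, £402,310.26):
Base rate for P-934 is 10% + £2.29/unit.
Origin Eriistan qualifies under the Lorador–Eriistan agreement and P-934 is covered: preferential rate Free applies instead.
The additional-duty order on P-934 targets Junistan, not Eriistan; it does not apply.
Duty = £402,310.26 × 0% = £0.00.
Line 3 (M-737, Eriistan, 1,347 m², £237,597.33):
Base rate for M-737 is 5.5% + £1.81/m².
Origin Eriistan qualifies under the Lorador–Eriistan agreement and M-737 is covered: preferential rate Free applies instead.
Duty = £237,597.33 × 0% = £0.00.
Total = £3,635.25 + £0.00 + £0.00 = £3,635.25.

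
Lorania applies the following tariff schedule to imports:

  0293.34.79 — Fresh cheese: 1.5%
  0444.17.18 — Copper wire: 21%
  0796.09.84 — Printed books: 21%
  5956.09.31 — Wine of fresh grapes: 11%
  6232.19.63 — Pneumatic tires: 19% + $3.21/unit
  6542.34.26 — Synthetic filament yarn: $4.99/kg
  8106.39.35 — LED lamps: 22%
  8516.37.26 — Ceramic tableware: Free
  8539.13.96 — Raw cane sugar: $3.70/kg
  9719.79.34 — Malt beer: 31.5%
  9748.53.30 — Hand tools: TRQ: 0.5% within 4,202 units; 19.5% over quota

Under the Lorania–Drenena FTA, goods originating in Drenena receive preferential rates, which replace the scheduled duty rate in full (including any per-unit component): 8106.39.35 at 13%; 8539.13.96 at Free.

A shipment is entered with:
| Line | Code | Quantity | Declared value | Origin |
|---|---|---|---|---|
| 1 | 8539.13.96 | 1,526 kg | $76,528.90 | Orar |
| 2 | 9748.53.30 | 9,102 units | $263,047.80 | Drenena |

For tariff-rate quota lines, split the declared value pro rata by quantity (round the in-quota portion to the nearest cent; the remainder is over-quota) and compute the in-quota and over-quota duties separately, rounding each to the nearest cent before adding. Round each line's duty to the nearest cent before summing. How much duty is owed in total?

Line 1 (8539.13.96, Orar, 1,526 kg, $76,528.90):
Base rate for 8539.13.96 is $3.70/kg.
8539.13.96 has an FTA preferential rate, but origin Orar is not Drenena; base rate stands.
Duty = 1,526 × $3.70 = $5,646.20.
Line 2 (9748.53.30, Drenena, 9,102 units, $263,047.80):
Code 9748.53.30 is under a tariff-rate quota (threshold 4,202 units). In-quota: 4,202 units at 0.5%; over-quota: 4,900 units at 19.5%.
Pro-rata value split: in-quota = $263,047.80 × 4,202/9,102 = $121,437.80; over-quota = $263,047.80 − $121,437.80 = $141,610.00.
In-quota duty = $121,437.80 × 0.5% = $607.19. Over-quota duty = $141,610.00 × 19.5% = $27,613.95.
Line duty = $607.19 + $27,613.95 = $28,221.14.
Total = $5,646.20 + $28,221.14 = $33,867.34.

$33,867.34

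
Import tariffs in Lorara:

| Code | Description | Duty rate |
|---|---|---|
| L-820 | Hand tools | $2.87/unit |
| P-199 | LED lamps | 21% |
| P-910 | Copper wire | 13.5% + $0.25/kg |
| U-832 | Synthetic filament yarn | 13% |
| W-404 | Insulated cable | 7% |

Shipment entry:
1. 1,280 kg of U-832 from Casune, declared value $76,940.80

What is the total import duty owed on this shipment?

Line 1 (U-832, Casune, 1,280 kg, $76,940.80):
Base rate for U-832 is 13%.
Duty = $76,940.80 × 13% = $10,002.30.

$10,002.30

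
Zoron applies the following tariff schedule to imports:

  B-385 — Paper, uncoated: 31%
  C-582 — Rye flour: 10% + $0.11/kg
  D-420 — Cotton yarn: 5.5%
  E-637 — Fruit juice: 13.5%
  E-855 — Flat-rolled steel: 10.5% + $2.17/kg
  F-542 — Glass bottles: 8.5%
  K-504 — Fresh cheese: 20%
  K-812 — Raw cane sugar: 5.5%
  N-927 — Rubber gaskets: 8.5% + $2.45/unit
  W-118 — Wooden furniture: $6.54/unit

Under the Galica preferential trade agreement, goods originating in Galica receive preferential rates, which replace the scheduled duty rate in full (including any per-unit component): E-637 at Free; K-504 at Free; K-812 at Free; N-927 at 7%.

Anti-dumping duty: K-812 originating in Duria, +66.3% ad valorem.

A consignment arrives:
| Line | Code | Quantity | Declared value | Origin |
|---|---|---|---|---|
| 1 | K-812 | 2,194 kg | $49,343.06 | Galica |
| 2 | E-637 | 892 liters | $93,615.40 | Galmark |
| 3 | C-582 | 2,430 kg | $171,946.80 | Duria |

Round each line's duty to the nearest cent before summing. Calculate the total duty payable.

$30,100.06

Line 1 (K-812, Galica, 2,194 kg, $49,343.06):
Base rate for K-812 is 5.5%.
Origin Galica qualifies under the Zoron–Galica agreement and K-812 is covered: preferential rate Free applies instead.
The additional-duty order on K-812 targets Duria, not Galica; it does not apply.
Duty = $49,343.06 × 0% = $0.00.
Line 2 (E-637, Galmark, 892 liters, $93,615.40):
Base rate for E-637 is 13.5%.
E-637 has an FTA preferential rate, but origin Galmark is not Galica; base rate stands.
Duty = $93,615.40 × 13.5% = $12,638.08.
Line 3 (C-582, Duria, 2,430 kg, $171,946.80):
Base rate for C-582 is 10% + $0.11/kg.
Duty = $171,946.80 × 10% + 2,430 × $0.11 = $17,461.98.
Total = $0.00 + $12,638.08 + $17,461.98 = $30,100.06.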